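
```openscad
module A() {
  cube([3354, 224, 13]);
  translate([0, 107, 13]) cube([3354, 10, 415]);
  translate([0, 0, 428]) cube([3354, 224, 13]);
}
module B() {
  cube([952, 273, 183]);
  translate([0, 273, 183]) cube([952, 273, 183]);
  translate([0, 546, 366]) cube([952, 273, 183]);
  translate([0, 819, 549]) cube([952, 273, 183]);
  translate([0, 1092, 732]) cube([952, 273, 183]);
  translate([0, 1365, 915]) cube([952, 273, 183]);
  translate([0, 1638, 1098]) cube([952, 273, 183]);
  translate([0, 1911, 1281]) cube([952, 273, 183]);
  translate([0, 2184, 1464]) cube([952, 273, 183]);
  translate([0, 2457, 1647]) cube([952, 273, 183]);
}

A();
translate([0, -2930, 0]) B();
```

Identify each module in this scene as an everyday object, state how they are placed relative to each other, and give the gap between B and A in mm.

The staircase's nearest face is 200 mm from the I-beam's −y face.

A is an I-beam. B is a staircase. The staircase is on the floor beside the I-beam on its −y side. The gap between the staircase and the I-beam is 200 mm.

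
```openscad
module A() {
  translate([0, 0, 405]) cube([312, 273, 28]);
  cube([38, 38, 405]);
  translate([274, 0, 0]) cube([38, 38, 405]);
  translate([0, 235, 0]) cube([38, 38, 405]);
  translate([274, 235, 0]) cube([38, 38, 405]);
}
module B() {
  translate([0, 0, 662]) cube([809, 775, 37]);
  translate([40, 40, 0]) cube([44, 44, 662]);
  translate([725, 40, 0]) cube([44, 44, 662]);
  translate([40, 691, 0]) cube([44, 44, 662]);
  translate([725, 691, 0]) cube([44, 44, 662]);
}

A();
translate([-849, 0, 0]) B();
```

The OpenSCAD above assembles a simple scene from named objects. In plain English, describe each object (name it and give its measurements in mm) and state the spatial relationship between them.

A is a four-legged stool. The seat is a 312×273×28 mm slab whose top surface is at z = 433 mm; four square legs, each 38×38 mm in cross-section, run from the floor (z = 0) to the underside of the seat, each flush with a corner of the seat.

B is a table: top 809 mm (x) × 775 mm (y), 37 mm thick, upper face at z = 699 mm, on four 44×44 mm square legs, each inset 40 mm from the nearest pair of top edges, running from z = 0 to the bottom of the top.

The table is on the floor beside the stool on its −x side.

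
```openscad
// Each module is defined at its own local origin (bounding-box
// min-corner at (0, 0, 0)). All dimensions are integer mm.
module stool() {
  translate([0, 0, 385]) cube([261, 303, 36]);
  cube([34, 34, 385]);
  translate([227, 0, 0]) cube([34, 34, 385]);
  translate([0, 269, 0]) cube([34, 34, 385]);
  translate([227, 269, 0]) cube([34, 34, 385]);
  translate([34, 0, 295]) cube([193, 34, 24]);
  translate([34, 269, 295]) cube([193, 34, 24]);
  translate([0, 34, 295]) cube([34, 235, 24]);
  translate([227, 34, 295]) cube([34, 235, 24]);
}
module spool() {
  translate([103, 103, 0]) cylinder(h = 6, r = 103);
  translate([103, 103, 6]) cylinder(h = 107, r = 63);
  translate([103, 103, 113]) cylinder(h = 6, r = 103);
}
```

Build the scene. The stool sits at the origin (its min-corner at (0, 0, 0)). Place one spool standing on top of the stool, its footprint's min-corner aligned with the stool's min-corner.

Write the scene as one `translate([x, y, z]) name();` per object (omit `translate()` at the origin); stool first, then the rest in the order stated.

stool();
translate([0, 0, 421]) spool();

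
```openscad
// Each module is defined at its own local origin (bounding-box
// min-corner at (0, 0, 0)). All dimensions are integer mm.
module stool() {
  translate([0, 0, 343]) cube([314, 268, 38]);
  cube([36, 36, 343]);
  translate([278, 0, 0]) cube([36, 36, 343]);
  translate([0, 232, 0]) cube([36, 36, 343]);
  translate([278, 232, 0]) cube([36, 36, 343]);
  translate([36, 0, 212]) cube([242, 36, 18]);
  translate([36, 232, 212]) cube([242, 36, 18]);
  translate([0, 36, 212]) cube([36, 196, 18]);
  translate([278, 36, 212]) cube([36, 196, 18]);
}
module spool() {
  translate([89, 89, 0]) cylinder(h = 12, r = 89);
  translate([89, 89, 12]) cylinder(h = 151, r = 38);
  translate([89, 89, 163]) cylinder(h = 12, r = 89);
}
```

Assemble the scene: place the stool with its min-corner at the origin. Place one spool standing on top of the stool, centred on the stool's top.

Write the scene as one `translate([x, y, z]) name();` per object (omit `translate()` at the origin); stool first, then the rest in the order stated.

stool();
translate([68, 45, 381]) spool();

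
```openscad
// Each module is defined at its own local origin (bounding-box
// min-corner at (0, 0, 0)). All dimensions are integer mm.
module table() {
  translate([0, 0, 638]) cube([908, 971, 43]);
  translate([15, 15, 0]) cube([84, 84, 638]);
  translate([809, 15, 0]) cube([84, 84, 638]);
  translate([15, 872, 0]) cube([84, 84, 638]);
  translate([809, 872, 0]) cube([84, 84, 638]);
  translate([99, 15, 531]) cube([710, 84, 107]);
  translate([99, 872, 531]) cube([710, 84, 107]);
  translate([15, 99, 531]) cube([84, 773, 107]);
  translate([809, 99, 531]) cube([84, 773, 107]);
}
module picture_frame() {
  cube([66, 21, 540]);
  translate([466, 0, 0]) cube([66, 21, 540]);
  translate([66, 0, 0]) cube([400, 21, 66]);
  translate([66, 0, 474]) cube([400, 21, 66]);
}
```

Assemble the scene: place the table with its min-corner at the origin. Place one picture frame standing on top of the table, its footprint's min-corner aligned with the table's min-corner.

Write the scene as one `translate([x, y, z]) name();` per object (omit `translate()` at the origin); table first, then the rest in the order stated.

table();
translate([0, 0, 681]) picture_frame();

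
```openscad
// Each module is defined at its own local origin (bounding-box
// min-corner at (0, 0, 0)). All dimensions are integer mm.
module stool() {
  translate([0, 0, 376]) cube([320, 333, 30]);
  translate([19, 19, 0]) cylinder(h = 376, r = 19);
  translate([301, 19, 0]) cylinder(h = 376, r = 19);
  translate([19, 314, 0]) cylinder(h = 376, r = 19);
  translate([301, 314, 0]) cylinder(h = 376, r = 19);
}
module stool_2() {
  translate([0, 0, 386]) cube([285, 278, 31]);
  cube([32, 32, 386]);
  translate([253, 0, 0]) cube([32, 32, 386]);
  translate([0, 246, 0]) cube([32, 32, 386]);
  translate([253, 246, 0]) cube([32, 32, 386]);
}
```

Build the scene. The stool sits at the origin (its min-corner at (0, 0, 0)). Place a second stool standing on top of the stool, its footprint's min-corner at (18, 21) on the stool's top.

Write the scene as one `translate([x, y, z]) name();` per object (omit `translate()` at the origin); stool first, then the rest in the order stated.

stool();
translate([18, 21, 406]) stool_2();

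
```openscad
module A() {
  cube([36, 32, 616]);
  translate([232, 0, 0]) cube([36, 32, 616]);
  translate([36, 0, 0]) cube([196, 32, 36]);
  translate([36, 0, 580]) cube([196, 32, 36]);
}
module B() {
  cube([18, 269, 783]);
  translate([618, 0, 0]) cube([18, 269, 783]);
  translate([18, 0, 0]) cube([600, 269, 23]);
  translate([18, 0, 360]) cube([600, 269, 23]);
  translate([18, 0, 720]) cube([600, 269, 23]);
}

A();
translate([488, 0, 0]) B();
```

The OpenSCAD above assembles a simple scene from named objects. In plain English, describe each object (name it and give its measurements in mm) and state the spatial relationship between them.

A is a rectangular picture frame lying in the x–z plane (depth along y). The opening is 196 mm wide (x) by 544 mm tall (z), surrounded by a border 36 mm wide on all four sides. The frame is 32 mm deep and is made of two full-height vertical stiles with two horizontal rails fitted between them.

B is a bookshelf 636 mm wide overall, 269 mm deep and 783 mm tall. The two sides are 18 mm thick vertical panels. 3 horizontal shelves of 23 mm thickness span between the inner faces of the sides; the lowest shelf sits on the floor and shelves are stacked with a clear vertical gap of 337 mm between each pair.

The bookshelf is on the floor beside the picture frame on its +x side.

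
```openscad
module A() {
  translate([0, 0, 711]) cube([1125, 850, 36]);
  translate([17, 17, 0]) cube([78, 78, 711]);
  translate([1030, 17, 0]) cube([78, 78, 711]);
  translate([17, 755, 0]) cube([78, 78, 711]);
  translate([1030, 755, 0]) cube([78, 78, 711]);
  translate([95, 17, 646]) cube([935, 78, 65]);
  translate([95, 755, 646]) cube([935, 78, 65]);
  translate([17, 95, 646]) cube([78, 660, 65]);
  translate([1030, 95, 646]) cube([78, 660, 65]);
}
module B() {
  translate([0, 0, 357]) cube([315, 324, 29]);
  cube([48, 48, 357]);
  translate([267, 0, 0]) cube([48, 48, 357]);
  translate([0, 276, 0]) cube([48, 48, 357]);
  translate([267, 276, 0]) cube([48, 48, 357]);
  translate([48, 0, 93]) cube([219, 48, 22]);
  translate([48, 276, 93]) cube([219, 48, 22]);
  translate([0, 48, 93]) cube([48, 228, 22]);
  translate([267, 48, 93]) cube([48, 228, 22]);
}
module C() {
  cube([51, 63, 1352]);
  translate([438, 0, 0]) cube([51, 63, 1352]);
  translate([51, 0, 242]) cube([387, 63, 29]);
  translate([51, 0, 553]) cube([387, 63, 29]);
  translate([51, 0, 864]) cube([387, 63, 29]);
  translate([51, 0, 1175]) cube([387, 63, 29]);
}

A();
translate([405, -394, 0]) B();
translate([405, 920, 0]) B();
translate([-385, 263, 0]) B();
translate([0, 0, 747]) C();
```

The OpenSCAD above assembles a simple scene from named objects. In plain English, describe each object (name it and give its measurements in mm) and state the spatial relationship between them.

A is a rectangular dining table. The top is 1125×850×36 mm with its upper surface at z = 747 mm. It stands on four 78×78 mm square legs, each inset 17 mm from the nearest pair of top edges, running from the floor to the underside of the top. Four apron rails, 78 mm thick and 65 mm tall, run between adjacent legs with their top edges flush with the underside of the top and their outer faces flush with the legs' outer faces.

B is a four-legged stool. The seat is a 315×324×29 mm slab whose top surface is at z = 386 mm; four square legs, each 48×48 mm in cross-section, run from the floor (z = 0) to the underside of the seat, each flush with a corner of the seat. Four stretchers, 48 mm wide and 22 mm tall, connect adjacent legs with their undersides at z = 93 mm, each running between the inner faces of the legs it joins and aligned with the legs' outer faces on the other axis.

C is a wooden ladder with two side rails of 51×63 mm section and 1352 mm height, set 489 mm apart overall. Between them run 4 rectangular rungs (63 mm deep, 29 mm thick), front faces flush with the rails' −y face. The bottom of the first rung is 242 mm above the floor and each subsequent rung is 311 mm higher than the one below.

Three stools sit around the table at the −y, +y, −x sides. The ladder is on top of the table.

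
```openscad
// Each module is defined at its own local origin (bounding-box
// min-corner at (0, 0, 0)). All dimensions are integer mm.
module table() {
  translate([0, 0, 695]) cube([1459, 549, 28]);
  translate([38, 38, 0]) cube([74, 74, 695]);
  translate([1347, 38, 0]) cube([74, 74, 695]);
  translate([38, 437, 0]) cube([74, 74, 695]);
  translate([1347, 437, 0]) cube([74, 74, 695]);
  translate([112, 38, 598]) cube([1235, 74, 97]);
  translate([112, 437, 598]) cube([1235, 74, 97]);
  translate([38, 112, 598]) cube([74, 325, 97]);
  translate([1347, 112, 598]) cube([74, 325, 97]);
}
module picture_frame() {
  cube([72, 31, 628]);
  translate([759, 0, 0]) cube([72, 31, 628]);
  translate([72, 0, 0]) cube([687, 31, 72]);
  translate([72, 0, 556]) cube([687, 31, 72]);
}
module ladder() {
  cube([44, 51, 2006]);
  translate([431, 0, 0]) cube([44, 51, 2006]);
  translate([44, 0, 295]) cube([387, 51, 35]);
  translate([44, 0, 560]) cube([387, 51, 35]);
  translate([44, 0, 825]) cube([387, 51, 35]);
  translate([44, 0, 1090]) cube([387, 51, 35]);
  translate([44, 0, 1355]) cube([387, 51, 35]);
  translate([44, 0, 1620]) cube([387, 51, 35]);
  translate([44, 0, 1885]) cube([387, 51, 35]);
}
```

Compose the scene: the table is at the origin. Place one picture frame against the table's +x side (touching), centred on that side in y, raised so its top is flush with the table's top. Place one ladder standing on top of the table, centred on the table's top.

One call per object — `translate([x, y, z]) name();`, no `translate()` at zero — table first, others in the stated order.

table();
translate([1459, 259, 95]) picture_frame();
translate([492, 249, 723]) ladder();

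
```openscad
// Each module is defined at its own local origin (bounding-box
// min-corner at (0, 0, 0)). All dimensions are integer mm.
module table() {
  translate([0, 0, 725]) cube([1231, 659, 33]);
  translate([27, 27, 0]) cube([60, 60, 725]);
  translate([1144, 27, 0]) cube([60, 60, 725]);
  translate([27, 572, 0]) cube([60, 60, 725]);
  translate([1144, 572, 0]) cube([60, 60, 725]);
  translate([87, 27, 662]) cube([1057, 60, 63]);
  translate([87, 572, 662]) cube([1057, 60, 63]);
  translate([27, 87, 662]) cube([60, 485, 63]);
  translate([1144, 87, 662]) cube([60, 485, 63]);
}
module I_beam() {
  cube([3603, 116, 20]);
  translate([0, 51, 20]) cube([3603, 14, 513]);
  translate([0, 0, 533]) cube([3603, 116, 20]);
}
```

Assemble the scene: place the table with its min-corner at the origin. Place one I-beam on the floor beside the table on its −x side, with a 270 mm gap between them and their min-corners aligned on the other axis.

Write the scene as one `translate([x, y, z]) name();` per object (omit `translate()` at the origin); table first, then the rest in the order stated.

table();
translate([-3873, 0, 0]) I_beam();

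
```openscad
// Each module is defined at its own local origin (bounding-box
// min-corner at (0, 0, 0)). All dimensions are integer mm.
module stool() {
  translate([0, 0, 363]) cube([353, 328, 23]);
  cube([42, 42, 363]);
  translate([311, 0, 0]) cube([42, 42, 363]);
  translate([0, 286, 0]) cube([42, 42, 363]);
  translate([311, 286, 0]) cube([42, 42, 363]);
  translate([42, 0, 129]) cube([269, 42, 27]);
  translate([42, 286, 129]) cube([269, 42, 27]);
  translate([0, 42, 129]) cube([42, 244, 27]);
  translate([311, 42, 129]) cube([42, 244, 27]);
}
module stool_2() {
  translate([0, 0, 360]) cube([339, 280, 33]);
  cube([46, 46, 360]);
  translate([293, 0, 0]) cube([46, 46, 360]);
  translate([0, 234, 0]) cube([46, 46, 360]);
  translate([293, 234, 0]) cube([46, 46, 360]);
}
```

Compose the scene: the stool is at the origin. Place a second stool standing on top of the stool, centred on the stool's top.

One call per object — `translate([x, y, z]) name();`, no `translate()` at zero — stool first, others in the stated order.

stool();
translate([7, 24, 386]) stool_2();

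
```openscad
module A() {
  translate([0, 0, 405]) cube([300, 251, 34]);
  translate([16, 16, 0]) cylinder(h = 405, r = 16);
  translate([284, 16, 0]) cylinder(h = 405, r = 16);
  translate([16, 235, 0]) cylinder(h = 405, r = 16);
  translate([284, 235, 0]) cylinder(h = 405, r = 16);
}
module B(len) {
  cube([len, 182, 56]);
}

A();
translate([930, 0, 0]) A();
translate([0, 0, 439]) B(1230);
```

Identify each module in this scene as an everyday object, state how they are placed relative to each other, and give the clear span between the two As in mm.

A is a stool. B is a beam. A beam spans the tops of two stools. The clear span between the two stools is 630 mm.

Second stool starts at x = 930; first ends at x = 300; clear span = 930 − 300 = 630 mm.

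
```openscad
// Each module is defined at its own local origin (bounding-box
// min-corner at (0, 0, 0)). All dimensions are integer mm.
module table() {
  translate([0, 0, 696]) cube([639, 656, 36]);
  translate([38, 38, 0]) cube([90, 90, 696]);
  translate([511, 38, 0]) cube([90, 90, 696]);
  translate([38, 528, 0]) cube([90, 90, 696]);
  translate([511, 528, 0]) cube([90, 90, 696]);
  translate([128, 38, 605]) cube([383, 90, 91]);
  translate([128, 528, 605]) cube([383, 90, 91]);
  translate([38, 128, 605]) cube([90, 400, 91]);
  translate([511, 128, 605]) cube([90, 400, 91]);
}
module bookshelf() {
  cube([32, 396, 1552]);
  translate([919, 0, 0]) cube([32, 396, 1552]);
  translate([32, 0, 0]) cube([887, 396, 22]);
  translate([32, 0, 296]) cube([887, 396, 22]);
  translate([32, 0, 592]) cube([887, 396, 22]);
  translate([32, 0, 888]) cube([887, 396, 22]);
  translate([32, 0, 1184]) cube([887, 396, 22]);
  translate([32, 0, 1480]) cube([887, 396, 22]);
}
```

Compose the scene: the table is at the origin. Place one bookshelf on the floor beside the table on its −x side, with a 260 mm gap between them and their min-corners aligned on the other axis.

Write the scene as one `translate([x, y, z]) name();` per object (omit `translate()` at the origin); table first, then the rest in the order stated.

table();
translate([-1211, 0, 0]) bookshelf();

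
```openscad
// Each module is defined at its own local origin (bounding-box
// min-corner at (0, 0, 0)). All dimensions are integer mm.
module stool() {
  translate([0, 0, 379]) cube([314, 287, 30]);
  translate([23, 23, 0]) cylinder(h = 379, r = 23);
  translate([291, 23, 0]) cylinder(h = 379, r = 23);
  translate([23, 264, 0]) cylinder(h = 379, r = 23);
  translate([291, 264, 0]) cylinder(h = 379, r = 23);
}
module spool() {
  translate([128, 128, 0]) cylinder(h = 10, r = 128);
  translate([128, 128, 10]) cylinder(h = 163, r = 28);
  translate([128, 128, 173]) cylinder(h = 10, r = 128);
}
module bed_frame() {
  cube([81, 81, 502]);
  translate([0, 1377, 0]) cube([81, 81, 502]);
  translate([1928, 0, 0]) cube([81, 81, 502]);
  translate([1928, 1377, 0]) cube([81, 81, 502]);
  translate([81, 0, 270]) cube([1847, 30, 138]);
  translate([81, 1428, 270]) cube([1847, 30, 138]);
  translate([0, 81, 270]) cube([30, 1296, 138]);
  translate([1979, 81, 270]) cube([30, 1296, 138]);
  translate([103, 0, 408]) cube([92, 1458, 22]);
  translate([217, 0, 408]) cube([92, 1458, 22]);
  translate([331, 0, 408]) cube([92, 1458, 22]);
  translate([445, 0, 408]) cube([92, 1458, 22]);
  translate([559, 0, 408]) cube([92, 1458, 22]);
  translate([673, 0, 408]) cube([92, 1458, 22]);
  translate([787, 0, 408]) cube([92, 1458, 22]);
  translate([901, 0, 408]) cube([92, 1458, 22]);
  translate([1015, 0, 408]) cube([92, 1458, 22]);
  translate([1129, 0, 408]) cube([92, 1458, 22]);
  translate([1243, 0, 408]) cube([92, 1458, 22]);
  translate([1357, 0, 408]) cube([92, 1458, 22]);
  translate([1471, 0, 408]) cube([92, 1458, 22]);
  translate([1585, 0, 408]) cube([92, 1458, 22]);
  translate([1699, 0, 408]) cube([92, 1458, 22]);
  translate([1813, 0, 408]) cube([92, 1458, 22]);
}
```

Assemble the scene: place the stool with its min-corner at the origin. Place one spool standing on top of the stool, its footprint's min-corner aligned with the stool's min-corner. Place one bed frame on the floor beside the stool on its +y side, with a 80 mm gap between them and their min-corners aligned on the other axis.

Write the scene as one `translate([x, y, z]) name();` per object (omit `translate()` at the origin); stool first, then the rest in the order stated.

stool();
translate([0, 0, 409]) spool();
translate([0, 367, 0]) bed_frame();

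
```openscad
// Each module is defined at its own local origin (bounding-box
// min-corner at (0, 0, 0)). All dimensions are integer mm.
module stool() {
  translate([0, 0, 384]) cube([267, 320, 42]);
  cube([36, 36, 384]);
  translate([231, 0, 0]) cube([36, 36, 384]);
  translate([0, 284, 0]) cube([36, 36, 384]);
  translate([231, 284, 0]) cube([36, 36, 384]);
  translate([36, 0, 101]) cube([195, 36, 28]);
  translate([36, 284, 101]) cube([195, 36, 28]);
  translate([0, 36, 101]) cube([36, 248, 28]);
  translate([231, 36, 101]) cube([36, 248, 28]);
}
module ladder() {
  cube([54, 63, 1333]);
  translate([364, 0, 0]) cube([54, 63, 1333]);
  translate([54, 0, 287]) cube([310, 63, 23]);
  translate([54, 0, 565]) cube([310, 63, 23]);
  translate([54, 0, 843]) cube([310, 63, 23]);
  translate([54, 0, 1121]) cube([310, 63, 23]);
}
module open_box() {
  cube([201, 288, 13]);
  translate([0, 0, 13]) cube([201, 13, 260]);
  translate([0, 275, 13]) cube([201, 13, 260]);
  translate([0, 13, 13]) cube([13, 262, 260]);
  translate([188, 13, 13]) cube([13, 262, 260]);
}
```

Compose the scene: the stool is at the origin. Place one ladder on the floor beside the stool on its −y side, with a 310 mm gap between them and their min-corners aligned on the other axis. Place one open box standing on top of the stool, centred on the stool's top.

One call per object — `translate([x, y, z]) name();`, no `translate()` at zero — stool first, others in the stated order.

stool();
translate([0, -373, 0]) ladder();
translate([33, 16, 426]) open_box();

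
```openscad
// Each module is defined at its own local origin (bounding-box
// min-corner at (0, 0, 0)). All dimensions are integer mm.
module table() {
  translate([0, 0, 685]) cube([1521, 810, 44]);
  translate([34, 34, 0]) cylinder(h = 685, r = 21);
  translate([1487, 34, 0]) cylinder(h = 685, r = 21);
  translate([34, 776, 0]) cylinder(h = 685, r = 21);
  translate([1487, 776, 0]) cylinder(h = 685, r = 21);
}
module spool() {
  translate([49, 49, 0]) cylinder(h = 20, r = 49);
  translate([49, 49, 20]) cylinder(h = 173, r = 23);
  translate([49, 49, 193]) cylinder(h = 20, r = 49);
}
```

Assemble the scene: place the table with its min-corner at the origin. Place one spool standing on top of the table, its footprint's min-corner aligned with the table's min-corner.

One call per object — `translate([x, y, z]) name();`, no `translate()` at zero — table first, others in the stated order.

table();
translate([0, 0, 729]) spool();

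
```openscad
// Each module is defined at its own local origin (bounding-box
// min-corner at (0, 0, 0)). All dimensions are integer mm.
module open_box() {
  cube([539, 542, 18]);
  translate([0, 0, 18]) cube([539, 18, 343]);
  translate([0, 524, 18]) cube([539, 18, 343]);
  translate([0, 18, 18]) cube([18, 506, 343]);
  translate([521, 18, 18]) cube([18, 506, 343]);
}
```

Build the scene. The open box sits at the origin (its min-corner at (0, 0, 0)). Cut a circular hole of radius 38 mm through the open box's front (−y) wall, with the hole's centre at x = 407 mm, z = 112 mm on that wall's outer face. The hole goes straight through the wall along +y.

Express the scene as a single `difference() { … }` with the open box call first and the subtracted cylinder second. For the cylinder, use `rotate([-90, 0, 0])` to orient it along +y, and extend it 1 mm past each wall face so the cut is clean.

difference() {
  open_box();
  translate([407, -1, 112]) rotate([-90, 0, 0]) cylinder(h = 20, r = 38);
}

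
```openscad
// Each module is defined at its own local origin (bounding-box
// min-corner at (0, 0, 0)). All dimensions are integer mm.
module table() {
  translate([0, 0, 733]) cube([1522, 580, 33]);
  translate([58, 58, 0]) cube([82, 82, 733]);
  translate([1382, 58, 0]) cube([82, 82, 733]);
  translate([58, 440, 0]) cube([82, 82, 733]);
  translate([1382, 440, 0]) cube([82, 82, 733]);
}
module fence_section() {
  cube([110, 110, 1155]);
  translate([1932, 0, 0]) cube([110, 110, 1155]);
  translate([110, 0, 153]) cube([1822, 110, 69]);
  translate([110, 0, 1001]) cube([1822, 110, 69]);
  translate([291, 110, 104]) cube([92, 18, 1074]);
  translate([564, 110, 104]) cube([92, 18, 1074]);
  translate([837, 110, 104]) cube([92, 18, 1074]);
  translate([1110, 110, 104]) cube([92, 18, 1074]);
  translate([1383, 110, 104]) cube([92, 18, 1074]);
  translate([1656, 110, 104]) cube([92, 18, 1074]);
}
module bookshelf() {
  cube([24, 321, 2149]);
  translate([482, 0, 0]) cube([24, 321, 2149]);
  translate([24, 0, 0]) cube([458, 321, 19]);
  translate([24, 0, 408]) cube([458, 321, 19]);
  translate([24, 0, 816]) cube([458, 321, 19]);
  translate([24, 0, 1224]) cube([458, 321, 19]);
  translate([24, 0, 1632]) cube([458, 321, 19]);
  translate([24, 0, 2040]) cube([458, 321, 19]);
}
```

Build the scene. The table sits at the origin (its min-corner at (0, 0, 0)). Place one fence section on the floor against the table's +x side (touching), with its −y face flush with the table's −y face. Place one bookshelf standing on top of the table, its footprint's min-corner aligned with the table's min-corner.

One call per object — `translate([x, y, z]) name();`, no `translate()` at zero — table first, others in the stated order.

table();
translate([1522, 0, 0]) fence_section();
translate([0, 0, 766]) bookshelf();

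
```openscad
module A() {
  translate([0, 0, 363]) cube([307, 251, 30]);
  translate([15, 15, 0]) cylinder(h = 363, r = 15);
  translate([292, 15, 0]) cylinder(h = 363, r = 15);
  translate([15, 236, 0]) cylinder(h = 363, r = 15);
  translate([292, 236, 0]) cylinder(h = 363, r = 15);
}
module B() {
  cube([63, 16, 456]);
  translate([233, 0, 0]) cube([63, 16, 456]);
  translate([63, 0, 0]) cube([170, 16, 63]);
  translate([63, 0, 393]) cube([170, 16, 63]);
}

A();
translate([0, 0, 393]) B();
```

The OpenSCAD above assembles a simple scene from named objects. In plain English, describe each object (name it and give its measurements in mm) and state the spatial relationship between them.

A is a four-legged stool. The seat is a 307×251×30 mm slab whose top surface is at z = 393 mm; four round legs, each 30 mm in diameter, run from the floor (z = 0) to the underside of the seat, each leg's axis is inset half a diameter from the nearest pair of seat edges (so the leg's bounding box is flush with the corner).

B is a picture frame with a 170×330 mm rectangular opening (x by z) and a uniform 63 mm border on every side. Frame depth is 16 mm along y. It is built from two vertical stiles running the full outside height and two horizontal rails spanning the gap between the stiles.

The picture frame is on top of the stool.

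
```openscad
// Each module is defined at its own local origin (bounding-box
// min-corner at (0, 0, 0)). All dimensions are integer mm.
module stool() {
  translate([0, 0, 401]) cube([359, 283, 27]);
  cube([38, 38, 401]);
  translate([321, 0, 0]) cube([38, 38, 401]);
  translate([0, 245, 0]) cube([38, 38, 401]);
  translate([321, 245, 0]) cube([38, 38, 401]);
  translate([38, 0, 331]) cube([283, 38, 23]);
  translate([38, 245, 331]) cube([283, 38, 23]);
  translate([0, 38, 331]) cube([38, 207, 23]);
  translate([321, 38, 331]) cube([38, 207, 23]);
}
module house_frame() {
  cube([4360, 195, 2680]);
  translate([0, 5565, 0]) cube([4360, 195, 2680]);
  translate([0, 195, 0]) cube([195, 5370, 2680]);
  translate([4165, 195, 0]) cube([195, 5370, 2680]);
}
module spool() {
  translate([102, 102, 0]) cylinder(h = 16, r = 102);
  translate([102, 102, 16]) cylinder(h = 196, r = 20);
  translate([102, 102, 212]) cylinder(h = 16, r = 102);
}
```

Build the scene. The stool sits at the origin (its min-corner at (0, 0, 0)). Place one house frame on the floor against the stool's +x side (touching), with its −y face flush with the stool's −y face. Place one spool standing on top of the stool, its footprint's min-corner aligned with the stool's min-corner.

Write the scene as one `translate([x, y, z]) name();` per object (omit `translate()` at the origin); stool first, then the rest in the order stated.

stool();
translate([359, 0, 0]) house_frame();
translate([0, 0, 428]) spool();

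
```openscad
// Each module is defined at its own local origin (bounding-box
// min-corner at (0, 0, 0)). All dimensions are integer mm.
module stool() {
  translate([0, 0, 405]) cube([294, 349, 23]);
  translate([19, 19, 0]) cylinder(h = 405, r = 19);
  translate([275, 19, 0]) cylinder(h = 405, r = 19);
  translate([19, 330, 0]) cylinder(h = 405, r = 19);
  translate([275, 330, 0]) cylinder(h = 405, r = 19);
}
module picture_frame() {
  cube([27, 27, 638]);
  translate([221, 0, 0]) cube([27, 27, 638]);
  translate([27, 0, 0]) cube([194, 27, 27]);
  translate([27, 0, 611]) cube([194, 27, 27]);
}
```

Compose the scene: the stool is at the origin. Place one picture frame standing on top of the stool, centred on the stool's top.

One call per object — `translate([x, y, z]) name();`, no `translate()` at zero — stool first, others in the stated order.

stool();
translate([23, 161, 428]) picture_frame();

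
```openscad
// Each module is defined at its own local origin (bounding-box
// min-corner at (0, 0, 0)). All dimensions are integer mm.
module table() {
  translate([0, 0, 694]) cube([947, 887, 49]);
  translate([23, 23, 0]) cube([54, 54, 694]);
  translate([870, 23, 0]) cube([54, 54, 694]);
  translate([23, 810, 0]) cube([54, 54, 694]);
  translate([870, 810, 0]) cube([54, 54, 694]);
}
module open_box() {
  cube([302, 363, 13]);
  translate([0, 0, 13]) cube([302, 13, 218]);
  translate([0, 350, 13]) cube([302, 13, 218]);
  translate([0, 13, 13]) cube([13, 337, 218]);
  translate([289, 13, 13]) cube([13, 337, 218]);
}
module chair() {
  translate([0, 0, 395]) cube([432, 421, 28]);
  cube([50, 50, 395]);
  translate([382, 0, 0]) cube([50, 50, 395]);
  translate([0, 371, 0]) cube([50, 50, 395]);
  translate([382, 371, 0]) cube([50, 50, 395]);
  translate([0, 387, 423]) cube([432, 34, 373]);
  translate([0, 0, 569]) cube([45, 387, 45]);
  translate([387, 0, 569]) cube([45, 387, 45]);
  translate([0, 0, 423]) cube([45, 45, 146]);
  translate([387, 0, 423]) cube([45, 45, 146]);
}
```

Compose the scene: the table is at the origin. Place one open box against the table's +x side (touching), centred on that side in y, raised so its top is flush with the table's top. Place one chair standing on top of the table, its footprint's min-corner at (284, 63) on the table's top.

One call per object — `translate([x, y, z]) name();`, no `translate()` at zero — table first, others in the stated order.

table();
translate([947, 262, 512]) open_box();
translate([284, 63, 743]) chair();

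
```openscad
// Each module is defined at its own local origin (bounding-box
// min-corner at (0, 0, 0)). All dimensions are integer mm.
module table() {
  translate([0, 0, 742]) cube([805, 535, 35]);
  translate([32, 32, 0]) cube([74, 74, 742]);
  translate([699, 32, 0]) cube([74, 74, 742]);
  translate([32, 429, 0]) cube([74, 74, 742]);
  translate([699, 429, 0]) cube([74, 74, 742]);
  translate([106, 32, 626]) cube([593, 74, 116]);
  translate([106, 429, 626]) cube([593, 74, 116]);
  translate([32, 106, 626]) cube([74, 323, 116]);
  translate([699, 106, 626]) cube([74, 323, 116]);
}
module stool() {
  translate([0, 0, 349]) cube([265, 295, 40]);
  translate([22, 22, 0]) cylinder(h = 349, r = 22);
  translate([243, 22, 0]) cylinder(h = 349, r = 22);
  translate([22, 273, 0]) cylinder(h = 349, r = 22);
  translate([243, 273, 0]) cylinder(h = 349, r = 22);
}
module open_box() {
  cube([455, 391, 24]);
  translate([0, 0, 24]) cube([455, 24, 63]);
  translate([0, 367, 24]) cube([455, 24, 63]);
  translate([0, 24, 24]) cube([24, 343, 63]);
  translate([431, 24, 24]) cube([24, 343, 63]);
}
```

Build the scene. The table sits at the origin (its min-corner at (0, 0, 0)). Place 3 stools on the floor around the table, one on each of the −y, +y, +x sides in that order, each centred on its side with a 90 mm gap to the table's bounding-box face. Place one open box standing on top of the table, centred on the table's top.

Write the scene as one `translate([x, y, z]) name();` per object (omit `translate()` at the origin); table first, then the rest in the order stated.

table();
translate([270, -385, 0]) stool();
translate([270, 625, 0]) stool();
translate([895, 120, 0]) stool();
translate([175, 72, 777]) open_box();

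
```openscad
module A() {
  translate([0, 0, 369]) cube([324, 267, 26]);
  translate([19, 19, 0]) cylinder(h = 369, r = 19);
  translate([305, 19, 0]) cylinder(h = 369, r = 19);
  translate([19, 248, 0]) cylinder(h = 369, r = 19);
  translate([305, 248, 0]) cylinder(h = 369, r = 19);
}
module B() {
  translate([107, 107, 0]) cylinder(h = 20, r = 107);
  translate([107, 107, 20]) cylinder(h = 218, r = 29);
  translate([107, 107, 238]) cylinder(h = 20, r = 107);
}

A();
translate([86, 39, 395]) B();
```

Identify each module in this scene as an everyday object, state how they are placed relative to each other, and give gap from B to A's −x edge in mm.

The spool's min-x is at 86; the stool's min-x is 0; gap = 86 mm.

A is a stool. B is a spool. The spool is on top of the stool. The gap from the spool to the stool's −x edge is 86 mm.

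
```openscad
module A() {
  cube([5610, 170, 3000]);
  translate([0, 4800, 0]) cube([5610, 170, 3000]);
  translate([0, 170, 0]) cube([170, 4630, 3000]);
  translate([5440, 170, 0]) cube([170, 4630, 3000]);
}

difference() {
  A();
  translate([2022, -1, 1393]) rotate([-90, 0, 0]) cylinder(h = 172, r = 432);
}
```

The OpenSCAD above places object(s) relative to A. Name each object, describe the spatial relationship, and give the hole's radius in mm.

A is a house frame. The house frame has a circular hole through its front wall. The hole's radius is 432 mm.

The subtracted cylinder has r = 432 mm.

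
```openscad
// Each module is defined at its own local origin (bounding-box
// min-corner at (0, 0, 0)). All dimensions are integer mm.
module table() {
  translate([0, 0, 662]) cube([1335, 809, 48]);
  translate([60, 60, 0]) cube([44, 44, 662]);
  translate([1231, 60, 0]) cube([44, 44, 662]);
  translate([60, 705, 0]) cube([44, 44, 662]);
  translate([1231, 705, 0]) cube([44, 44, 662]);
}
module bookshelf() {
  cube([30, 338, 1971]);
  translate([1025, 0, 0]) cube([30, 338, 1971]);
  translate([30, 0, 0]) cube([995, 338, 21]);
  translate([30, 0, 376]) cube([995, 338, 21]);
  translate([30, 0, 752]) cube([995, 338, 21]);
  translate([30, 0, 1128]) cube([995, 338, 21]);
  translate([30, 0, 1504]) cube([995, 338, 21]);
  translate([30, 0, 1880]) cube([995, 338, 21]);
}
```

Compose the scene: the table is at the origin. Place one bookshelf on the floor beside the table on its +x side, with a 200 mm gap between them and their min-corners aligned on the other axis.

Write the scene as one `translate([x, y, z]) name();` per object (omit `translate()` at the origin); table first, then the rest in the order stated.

table();
translate([1535, 0, 0]) bookshelf();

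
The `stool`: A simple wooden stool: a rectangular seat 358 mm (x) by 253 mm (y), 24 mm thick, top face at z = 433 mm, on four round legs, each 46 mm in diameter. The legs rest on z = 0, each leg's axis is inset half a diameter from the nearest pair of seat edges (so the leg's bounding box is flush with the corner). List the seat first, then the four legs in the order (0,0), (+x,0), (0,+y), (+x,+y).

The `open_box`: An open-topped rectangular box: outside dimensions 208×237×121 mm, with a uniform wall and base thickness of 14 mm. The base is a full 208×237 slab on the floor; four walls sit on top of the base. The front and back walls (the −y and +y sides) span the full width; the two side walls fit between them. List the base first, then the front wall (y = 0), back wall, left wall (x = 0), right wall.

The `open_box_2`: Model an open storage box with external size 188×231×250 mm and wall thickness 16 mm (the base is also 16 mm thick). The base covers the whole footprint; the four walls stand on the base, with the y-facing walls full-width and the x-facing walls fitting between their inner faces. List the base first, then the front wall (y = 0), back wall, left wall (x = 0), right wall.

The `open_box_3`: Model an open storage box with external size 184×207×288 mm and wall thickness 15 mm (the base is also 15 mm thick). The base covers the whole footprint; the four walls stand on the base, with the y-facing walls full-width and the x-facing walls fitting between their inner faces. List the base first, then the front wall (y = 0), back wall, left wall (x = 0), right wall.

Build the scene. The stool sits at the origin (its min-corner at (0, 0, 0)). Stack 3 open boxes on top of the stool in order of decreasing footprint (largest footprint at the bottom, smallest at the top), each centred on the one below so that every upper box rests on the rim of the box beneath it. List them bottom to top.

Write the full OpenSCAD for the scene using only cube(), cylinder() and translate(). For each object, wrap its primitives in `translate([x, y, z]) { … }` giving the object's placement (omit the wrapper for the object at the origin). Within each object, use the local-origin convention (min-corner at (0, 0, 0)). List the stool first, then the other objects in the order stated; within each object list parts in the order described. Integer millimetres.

translate([0, 0, 409]) cube([358, 253, 24]);
translate([23, 23, 0]) cylinder(h = 409, r = 23);
translate([335, 23, 0]) cylinder(h = 409, r = 23);
translate([23, 230, 0]) cylinder(h = 409, r = 23);
translate([335, 230, 0]) cylinder(h = 409, r = 23);
translate([75, 8, 433]) {
  cube([208, 237, 14]);
  translate([0, 0, 14]) cube([208, 14, 107]);
  translate([0, 223, 14]) cube([208, 14, 107]);
  translate([0, 14, 14]) cube([14, 209, 107]);
  translate([194, 14, 14]) cube([14, 209, 107]);
}
translate([85, 11, 554]) {
  cube([188, 231, 16]);
  translate([0, 0, 16]) cube([188, 16, 234]);
  translate([0, 215, 16]) cube([188, 16, 234]);
  translate([0, 16, 16]) cube([16, 199, 234]);
  translate([172, 16, 16]) cube([16, 199, 234]);
}
translate([87, 23, 804]) {
  cube([184, 207, 15]);
  translate([0, 0, 15]) cube([184, 15, 273]);
  translate([0, 192, 15]) cube([184, 15, 273]);
  translate([0, 15, 15]) cube([15, 177, 273]);
  translate([169, 15, 15]) cube([15, 177, 273]);
}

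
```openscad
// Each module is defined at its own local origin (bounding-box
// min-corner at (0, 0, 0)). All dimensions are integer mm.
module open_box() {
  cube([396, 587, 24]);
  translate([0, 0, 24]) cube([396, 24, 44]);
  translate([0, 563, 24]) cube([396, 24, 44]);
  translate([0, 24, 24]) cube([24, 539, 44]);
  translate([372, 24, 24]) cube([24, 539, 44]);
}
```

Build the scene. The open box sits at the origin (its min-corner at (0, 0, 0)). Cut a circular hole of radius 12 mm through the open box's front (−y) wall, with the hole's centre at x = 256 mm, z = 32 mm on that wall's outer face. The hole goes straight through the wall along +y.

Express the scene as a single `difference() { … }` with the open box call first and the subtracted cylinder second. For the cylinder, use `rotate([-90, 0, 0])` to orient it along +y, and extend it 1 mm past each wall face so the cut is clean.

difference() {
  open_box();
  translate([256, -1, 32]) rotate([-90, 0, 0]) cylinder(h = 26, r = 12);
}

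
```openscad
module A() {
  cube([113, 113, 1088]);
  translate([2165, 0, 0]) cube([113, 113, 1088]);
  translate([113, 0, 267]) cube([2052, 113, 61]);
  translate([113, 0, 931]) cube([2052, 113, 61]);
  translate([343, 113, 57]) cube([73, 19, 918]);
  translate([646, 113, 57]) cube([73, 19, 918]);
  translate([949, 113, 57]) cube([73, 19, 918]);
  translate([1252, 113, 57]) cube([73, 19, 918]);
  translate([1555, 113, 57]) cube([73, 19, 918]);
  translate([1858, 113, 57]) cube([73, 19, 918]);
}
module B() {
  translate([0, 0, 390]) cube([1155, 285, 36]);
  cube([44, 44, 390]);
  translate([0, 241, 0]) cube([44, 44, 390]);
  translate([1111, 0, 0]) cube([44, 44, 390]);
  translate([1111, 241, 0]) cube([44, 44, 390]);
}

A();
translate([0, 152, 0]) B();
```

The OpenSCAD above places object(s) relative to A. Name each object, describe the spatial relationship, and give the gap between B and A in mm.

A is a fence section. B is a bench. The bench is on the floor beside the fence section on its +y side. The gap between the bench and the fence section is 20 mm.

The bench's nearest face is 20 mm from the fence section's +y face.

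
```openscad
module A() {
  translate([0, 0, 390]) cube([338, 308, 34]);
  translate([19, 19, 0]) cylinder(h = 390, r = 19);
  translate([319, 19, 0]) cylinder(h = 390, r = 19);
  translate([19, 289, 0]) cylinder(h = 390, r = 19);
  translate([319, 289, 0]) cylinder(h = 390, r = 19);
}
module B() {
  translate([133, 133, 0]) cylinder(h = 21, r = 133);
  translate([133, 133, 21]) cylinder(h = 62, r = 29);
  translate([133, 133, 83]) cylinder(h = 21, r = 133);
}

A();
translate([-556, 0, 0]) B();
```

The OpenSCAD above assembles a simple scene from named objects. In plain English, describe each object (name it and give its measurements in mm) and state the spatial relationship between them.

A is a four-legged stool. The seat is 338×308 mm, 34 mm thick, top at z = 424 mm. It stands on four round legs, each 38 mm in diameter, from z = 0 to the seat underside, each leg's axis is inset half a diameter from the nearest pair of seat edges (so the leg's bounding box is flush with the corner).

B is a spool: two coaxial disc flanges of radius 133 mm and thickness 21 mm, joined by a core cylinder of radius 29 mm and height 62 mm. The lower flange rests on z = 0 and the three cylinders share a vertical axis.

The spool is on the floor beside the stool on its −x side.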